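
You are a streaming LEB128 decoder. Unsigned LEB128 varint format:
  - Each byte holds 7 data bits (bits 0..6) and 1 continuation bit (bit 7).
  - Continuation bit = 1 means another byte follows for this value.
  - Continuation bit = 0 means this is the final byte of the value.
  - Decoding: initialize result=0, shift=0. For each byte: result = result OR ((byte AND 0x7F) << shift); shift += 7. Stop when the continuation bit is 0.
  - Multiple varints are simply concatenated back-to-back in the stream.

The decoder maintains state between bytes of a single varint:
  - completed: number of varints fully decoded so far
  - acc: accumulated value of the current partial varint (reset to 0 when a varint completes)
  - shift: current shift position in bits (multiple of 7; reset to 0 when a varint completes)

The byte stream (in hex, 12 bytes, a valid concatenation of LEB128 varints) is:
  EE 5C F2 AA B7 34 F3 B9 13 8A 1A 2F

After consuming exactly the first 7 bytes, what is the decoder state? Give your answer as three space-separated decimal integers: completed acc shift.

Answer: 2 115 7

Derivation:
byte[0]=0xEE cont=1 payload=0x6E: acc |= 110<<0 -> completed=0 acc=110 shift=7
byte[1]=0x5C cont=0 payload=0x5C: varint #1 complete (value=11886); reset -> completed=1 acc=0 shift=0
byte[2]=0xF2 cont=1 payload=0x72: acc |= 114<<0 -> completed=1 acc=114 shift=7
byte[3]=0xAA cont=1 payload=0x2A: acc |= 42<<7 -> completed=1 acc=5490 shift=14
byte[4]=0xB7 cont=1 payload=0x37: acc |= 55<<14 -> completed=1 acc=906610 shift=21
byte[5]=0x34 cont=0 payload=0x34: varint #2 complete (value=109958514); reset -> completed=2 acc=0 shift=0
byte[6]=0xF3 cont=1 payload=0x73: acc |= 115<<0 -> completed=2 acc=115 shift=7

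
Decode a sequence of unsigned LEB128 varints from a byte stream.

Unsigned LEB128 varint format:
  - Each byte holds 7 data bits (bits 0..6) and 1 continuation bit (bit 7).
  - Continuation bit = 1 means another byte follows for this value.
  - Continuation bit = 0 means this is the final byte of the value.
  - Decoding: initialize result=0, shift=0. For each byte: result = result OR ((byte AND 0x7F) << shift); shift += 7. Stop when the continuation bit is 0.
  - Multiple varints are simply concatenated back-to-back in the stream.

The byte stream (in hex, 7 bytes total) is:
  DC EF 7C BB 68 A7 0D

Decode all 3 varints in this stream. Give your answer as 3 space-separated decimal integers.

Answer: 2045916 13371 1703

Derivation:
  byte[0]=0xDC cont=1 payload=0x5C=92: acc |= 92<<0 -> acc=92 shift=7
  byte[1]=0xEF cont=1 payload=0x6F=111: acc |= 111<<7 -> acc=14300 shift=14
  byte[2]=0x7C cont=0 payload=0x7C=124: acc |= 124<<14 -> acc=2045916 shift=21 [end]
Varint 1: bytes[0:3] = DC EF 7C -> value 2045916 (3 byte(s))
  byte[3]=0xBB cont=1 payload=0x3B=59: acc |= 59<<0 -> acc=59 shift=7
  byte[4]=0x68 cont=0 payload=0x68=104: acc |= 104<<7 -> acc=13371 shift=14 [end]
Varint 2: bytes[3:5] = BB 68 -> value 13371 (2 byte(s))
  byte[5]=0xA7 cont=1 payload=0x27=39: acc |= 39<<0 -> acc=39 shift=7
  byte[6]=0x0D cont=0 payload=0x0D=13: acc |= 13<<7 -> acc=1703 shift=14 [end]
Varint 3: bytes[5:7] = A7 0D -> value 1703 (2 byte(s))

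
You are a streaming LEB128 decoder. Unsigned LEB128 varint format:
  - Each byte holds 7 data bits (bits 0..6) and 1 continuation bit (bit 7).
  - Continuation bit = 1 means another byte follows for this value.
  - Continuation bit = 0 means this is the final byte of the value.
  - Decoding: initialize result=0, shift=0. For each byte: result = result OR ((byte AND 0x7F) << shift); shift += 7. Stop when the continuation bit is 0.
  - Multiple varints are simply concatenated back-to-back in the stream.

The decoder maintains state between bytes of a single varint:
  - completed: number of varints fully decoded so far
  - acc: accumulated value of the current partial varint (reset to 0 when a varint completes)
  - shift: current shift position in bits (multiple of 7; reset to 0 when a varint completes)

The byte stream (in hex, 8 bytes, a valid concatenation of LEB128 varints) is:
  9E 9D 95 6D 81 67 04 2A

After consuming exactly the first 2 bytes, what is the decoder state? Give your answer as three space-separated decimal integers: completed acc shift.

byte[0]=0x9E cont=1 payload=0x1E: acc |= 30<<0 -> completed=0 acc=30 shift=7
byte[1]=0x9D cont=1 payload=0x1D: acc |= 29<<7 -> completed=0 acc=3742 shift=14

Answer: 0 3742 14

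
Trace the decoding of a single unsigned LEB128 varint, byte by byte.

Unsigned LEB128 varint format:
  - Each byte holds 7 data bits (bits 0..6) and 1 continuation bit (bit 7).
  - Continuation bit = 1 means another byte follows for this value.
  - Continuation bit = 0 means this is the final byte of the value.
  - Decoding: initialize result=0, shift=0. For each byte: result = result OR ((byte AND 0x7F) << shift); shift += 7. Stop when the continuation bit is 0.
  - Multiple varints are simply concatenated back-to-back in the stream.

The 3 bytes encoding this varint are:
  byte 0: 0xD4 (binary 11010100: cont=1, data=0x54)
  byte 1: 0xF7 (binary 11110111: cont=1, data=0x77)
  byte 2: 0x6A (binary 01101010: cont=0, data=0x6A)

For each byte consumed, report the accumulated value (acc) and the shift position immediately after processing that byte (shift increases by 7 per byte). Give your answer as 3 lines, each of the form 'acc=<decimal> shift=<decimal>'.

byte 0=0xD4: payload=0x54=84, contrib = 84<<0 = 84; acc -> 84, shift -> 7
byte 1=0xF7: payload=0x77=119, contrib = 119<<7 = 15232; acc -> 15316, shift -> 14
byte 2=0x6A: payload=0x6A=106, contrib = 106<<14 = 1736704; acc -> 1752020, shift -> 21

Answer: acc=84 shift=7
acc=15316 shift=14
acc=1752020 shift=21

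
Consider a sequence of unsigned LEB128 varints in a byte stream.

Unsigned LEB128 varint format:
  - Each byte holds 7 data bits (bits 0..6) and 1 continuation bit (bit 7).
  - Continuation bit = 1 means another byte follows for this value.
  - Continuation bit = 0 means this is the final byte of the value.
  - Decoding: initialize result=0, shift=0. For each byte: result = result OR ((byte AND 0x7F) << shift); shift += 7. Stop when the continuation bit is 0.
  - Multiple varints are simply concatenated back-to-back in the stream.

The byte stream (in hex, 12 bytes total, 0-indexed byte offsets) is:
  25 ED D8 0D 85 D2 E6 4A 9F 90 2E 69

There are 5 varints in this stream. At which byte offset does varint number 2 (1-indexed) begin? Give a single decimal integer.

  byte[0]=0x25 cont=0 payload=0x25=37: acc |= 37<<0 -> acc=37 shift=7 [end]
Varint 1: bytes[0:1] = 25 -> value 37 (1 byte(s))
  byte[1]=0xED cont=1 payload=0x6D=109: acc |= 109<<0 -> acc=109 shift=7
  byte[2]=0xD8 cont=1 payload=0x58=88: acc |= 88<<7 -> acc=11373 shift=14
  byte[3]=0x0D cont=0 payload=0x0D=13: acc |= 13<<14 -> acc=224365 shift=21 [end]
Varint 2: bytes[1:4] = ED D8 0D -> value 224365 (3 byte(s))
  byte[4]=0x85 cont=1 payload=0x05=5: acc |= 5<<0 -> acc=5 shift=7
  byte[5]=0xD2 cont=1 payload=0x52=82: acc |= 82<<7 -> acc=10501 shift=14
  byte[6]=0xE6 cont=1 payload=0x66=102: acc |= 102<<14 -> acc=1681669 shift=21
  byte[7]=0x4A cont=0 payload=0x4A=74: acc |= 74<<21 -> acc=156870917 shift=28 [end]
Varint 3: bytes[4:8] = 85 D2 E6 4A -> value 156870917 (4 byte(s))
  byte[8]=0x9F cont=1 payload=0x1F=31: acc |= 31<<0 -> acc=31 shift=7
  byte[9]=0x90 cont=1 payload=0x10=16: acc |= 16<<7 -> acc=2079 shift=14
  byte[10]=0x2E cont=0 payload=0x2E=46: acc |= 46<<14 -> acc=755743 shift=21 [end]
Varint 4: bytes[8:11] = 9F 90 2E -> value 755743 (3 byte(s))
  byte[11]=0x69 cont=0 payload=0x69=105: acc |= 105<<0 -> acc=105 shift=7 [end]
Varint 5: bytes[11:12] = 69 -> value 105 (1 byte(s))

Answer: 1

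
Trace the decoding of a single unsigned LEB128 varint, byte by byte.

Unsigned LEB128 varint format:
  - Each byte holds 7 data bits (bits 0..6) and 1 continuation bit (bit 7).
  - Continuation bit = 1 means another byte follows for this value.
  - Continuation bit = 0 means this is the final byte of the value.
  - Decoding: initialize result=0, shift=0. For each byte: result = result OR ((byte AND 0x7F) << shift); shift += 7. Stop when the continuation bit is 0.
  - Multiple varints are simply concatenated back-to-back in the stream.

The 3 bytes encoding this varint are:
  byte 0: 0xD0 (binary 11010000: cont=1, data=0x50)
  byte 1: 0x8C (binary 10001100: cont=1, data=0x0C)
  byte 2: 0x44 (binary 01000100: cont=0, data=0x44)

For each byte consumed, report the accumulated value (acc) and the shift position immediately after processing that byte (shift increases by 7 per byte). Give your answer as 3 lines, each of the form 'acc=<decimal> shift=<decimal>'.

byte 0=0xD0: payload=0x50=80, contrib = 80<<0 = 80; acc -> 80, shift -> 7
byte 1=0x8C: payload=0x0C=12, contrib = 12<<7 = 1536; acc -> 1616, shift -> 14
byte 2=0x44: payload=0x44=68, contrib = 68<<14 = 1114112; acc -> 1115728, shift -> 21

Answer: acc=80 shift=7
acc=1616 shift=14
acc=1115728 shift=21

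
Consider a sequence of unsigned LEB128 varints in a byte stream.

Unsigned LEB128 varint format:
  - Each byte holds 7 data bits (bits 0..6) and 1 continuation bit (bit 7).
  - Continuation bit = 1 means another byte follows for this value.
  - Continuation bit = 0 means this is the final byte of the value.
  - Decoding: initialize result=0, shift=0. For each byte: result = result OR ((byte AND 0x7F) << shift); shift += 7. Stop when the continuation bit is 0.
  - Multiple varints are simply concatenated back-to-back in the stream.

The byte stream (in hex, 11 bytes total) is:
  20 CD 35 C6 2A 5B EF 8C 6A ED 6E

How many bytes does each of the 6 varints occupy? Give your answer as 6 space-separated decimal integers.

  byte[0]=0x20 cont=0 payload=0x20=32: acc |= 32<<0 -> acc=32 shift=7 [end]
Varint 1: bytes[0:1] = 20 -> value 32 (1 byte(s))
  byte[1]=0xCD cont=1 payload=0x4D=77: acc |= 77<<0 -> acc=77 shift=7
  byte[2]=0x35 cont=0 payload=0x35=53: acc |= 53<<7 -> acc=6861 shift=14 [end]
Varint 2: bytes[1:3] = CD 35 -> value 6861 (2 byte(s))
  byte[3]=0xC6 cont=1 payload=0x46=70: acc |= 70<<0 -> acc=70 shift=7
  byte[4]=0x2A cont=0 payload=0x2A=42: acc |= 42<<7 -> acc=5446 shift=14 [end]
Varint 3: bytes[3:5] = C6 2A -> value 5446 (2 byte(s))
  byte[5]=0x5B cont=0 payload=0x5B=91: acc |= 91<<0 -> acc=91 shift=7 [end]
Varint 4: bytes[5:6] = 5B -> value 91 (1 byte(s))
  byte[6]=0xEF cont=1 payload=0x6F=111: acc |= 111<<0 -> acc=111 shift=7
  byte[7]=0x8C cont=1 payload=0x0C=12: acc |= 12<<7 -> acc=1647 shift=14
  byte[8]=0x6A cont=0 payload=0x6A=106: acc |= 106<<14 -> acc=1738351 shift=21 [end]
Varint 5: bytes[6:9] = EF 8C 6A -> value 1738351 (3 byte(s))
  byte[9]=0xED cont=1 payload=0x6D=109: acc |= 109<<0 -> acc=109 shift=7
  byte[10]=0x6E cont=0 payload=0x6E=110: acc |= 110<<7 -> acc=14189 shift=14 [end]
Varint 6: bytes[9:11] = ED 6E -> value 14189 (2 byte(s))

Answer: 1 2 2 1 3 2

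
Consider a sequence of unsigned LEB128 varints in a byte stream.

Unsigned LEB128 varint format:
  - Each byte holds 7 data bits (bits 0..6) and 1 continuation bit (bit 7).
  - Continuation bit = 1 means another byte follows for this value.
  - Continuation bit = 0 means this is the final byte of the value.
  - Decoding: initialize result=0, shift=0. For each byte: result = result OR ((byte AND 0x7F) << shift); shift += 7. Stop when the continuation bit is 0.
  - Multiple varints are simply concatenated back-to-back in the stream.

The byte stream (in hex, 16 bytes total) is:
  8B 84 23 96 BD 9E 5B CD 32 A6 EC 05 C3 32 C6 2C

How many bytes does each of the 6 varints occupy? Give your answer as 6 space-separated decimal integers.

  byte[0]=0x8B cont=1 payload=0x0B=11: acc |= 11<<0 -> acc=11 shift=7
  byte[1]=0x84 cont=1 payload=0x04=4: acc |= 4<<7 -> acc=523 shift=14
  byte[2]=0x23 cont=0 payload=0x23=35: acc |= 35<<14 -> acc=573963 shift=21 [end]
Varint 1: bytes[0:3] = 8B 84 23 -> value 573963 (3 byte(s))
  byte[3]=0x96 cont=1 payload=0x16=22: acc |= 22<<0 -> acc=22 shift=7
  byte[4]=0xBD cont=1 payload=0x3D=61: acc |= 61<<7 -> acc=7830 shift=14
  byte[5]=0x9E cont=1 payload=0x1E=30: acc |= 30<<14 -> acc=499350 shift=21
  byte[6]=0x5B cont=0 payload=0x5B=91: acc |= 91<<21 -> acc=191340182 shift=28 [end]
Varint 2: bytes[3:7] = 96 BD 9E 5B -> value 191340182 (4 byte(s))
  byte[7]=0xCD cont=1 payload=0x4D=77: acc |= 77<<0 -> acc=77 shift=7
  byte[8]=0x32 cont=0 payload=0x32=50: acc |= 50<<7 -> acc=6477 shift=14 [end]
Varint 3: bytes[7:9] = CD 32 -> value 6477 (2 byte(s))
  byte[9]=0xA6 cont=1 payload=0x26=38: acc |= 38<<0 -> acc=38 shift=7
  byte[10]=0xEC cont=1 payload=0x6C=108: acc |= 108<<7 -> acc=13862 shift=14
  byte[11]=0x05 cont=0 payload=0x05=5: acc |= 5<<14 -> acc=95782 shift=21 [end]
Varint 4: bytes[9:12] = A6 EC 05 -> value 95782 (3 byte(s))
  byte[12]=0xC3 cont=1 payload=0x43=67: acc |= 67<<0 -> acc=67 shift=7
  byte[13]=0x32 cont=0 payload=0x32=50: acc |= 50<<7 -> acc=6467 shift=14 [end]
Varint 5: bytes[12:14] = C3 32 -> value 6467 (2 byte(s))
  byte[14]=0xC6 cont=1 payload=0x46=70: acc |= 70<<0 -> acc=70 shift=7
  byte[15]=0x2C cont=0 payload=0x2C=44: acc |= 44<<7 -> acc=5702 shift=14 [end]
Varint 6: bytes[14:16] = C6 2C -> value 5702 (2 byte(s))

Answer: 3 4 2 3 2 2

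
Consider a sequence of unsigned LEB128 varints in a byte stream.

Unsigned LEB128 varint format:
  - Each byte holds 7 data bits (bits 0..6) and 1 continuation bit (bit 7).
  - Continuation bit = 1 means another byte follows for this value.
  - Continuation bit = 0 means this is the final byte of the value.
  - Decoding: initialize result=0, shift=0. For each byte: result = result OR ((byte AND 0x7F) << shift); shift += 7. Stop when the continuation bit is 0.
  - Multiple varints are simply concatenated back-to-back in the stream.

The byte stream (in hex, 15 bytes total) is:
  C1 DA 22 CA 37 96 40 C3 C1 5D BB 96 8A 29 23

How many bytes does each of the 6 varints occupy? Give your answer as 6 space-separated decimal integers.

Answer: 3 2 2 3 4 1

Derivation:
  byte[0]=0xC1 cont=1 payload=0x41=65: acc |= 65<<0 -> acc=65 shift=7
  byte[1]=0xDA cont=1 payload=0x5A=90: acc |= 90<<7 -> acc=11585 shift=14
  byte[2]=0x22 cont=0 payload=0x22=34: acc |= 34<<14 -> acc=568641 shift=21 [end]
Varint 1: bytes[0:3] = C1 DA 22 -> value 568641 (3 byte(s))
  byte[3]=0xCA cont=1 payload=0x4A=74: acc |= 74<<0 -> acc=74 shift=7
  byte[4]=0x37 cont=0 payload=0x37=55: acc |= 55<<7 -> acc=7114 shift=14 [end]
Varint 2: bytes[3:5] = CA 37 -> value 7114 (2 byte(s))
  byte[5]=0x96 cont=1 payload=0x16=22: acc |= 22<<0 -> acc=22 shift=7
  byte[6]=0x40 cont=0 payload=0x40=64: acc |= 64<<7 -> acc=8214 shift=14 [end]
Varint 3: bytes[5:7] = 96 40 -> value 8214 (2 byte(s))
  byte[7]=0xC3 cont=1 payload=0x43=67: acc |= 67<<0 -> acc=67 shift=7
  byte[8]=0xC1 cont=1 payload=0x41=65: acc |= 65<<7 -> acc=8387 shift=14
  byte[9]=0x5D cont=0 payload=0x5D=93: acc |= 93<<14 -> acc=1532099 shift=21 [end]
Varint 4: bytes[7:10] = C3 C1 5D -> value 1532099 (3 byte(s))
  byte[10]=0xBB cont=1 payload=0x3B=59: acc |= 59<<0 -> acc=59 shift=7
  byte[11]=0x96 cont=1 payload=0x16=22: acc |= 22<<7 -> acc=2875 shift=14
  byte[12]=0x8A cont=1 payload=0x0A=10: acc |= 10<<14 -> acc=166715 shift=21
  byte[13]=0x29 cont=0 payload=0x29=41: acc |= 41<<21 -> acc=86149947 shift=28 [end]
Varint 5: bytes[10:14] = BB 96 8A 29 -> value 86149947 (4 byte(s))
  byte[14]=0x23 cont=0 payload=0x23=35: acc |= 35<<0 -> acc=35 shift=7 [end]
Varint 6: bytes[14:15] = 23 -> value 35 (1 byte(s))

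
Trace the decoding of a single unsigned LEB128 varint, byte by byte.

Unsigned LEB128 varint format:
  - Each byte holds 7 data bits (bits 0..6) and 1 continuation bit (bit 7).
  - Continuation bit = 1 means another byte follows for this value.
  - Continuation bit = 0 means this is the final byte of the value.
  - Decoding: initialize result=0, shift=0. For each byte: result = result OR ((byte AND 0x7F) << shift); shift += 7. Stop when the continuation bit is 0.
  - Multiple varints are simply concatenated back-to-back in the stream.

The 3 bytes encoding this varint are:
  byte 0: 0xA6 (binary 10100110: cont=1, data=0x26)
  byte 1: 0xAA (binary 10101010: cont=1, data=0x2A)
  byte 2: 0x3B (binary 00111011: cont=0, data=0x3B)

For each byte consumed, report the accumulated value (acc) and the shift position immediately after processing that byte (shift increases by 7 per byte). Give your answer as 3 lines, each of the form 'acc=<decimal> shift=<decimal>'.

Answer: acc=38 shift=7
acc=5414 shift=14
acc=972070 shift=21

Derivation:
byte 0=0xA6: payload=0x26=38, contrib = 38<<0 = 38; acc -> 38, shift -> 7
byte 1=0xAA: payload=0x2A=42, contrib = 42<<7 = 5376; acc -> 5414, shift -> 14
byte 2=0x3B: payload=0x3B=59, contrib = 59<<14 = 966656; acc -> 972070, shift -> 21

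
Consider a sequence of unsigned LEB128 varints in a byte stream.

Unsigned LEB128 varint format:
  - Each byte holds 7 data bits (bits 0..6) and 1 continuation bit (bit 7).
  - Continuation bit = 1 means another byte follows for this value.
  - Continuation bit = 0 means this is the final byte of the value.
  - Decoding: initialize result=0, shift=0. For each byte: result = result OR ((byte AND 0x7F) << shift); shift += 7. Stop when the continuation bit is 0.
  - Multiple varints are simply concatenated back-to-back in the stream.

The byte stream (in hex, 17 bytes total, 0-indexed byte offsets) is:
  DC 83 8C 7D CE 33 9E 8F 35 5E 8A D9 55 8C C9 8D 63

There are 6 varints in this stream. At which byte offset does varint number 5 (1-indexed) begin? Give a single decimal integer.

  byte[0]=0xDC cont=1 payload=0x5C=92: acc |= 92<<0 -> acc=92 shift=7
  byte[1]=0x83 cont=1 payload=0x03=3: acc |= 3<<7 -> acc=476 shift=14
  byte[2]=0x8C cont=1 payload=0x0C=12: acc |= 12<<14 -> acc=197084 shift=21
  byte[3]=0x7D cont=0 payload=0x7D=125: acc |= 125<<21 -> acc=262341084 shift=28 [end]
Varint 1: bytes[0:4] = DC 83 8C 7D -> value 262341084 (4 byte(s))
  byte[4]=0xCE cont=1 payload=0x4E=78: acc |= 78<<0 -> acc=78 shift=7
  byte[5]=0x33 cont=0 payload=0x33=51: acc |= 51<<7 -> acc=6606 shift=14 [end]
Varint 2: bytes[4:6] = CE 33 -> value 6606 (2 byte(s))
  byte[6]=0x9E cont=1 payload=0x1E=30: acc |= 30<<0 -> acc=30 shift=7
  byte[7]=0x8F cont=1 payload=0x0F=15: acc |= 15<<7 -> acc=1950 shift=14
  byte[8]=0x35 cont=0 payload=0x35=53: acc |= 53<<14 -> acc=870302 shift=21 [end]
Varint 3: bytes[6:9] = 9E 8F 35 -> value 870302 (3 byte(s))
  byte[9]=0x5E cont=0 payload=0x5E=94: acc |= 94<<0 -> acc=94 shift=7 [end]
Varint 4: bytes[9:10] = 5E -> value 94 (1 byte(s))
  byte[10]=0x8A cont=1 payload=0x0A=10: acc |= 10<<0 -> acc=10 shift=7
  byte[11]=0xD9 cont=1 payload=0x59=89: acc |= 89<<7 -> acc=11402 shift=14
  byte[12]=0x55 cont=0 payload=0x55=85: acc |= 85<<14 -> acc=1404042 shift=21 [end]
Varint 5: bytes[10:13] = 8A D9 55 -> value 1404042 (3 byte(s))
  byte[13]=0x8C cont=1 payload=0x0C=12: acc |= 12<<0 -> acc=12 shift=7
  byte[14]=0xC9 cont=1 payload=0x49=73: acc |= 73<<7 -> acc=9356 shift=14
  byte[15]=0x8D cont=1 payload=0x0D=13: acc |= 13<<14 -> acc=222348 shift=21
  byte[16]=0x63 cont=0 payload=0x63=99: acc |= 99<<21 -> acc=207840396 shift=28 [end]
Varint 6: bytes[13:17] = 8C C9 8D 63 -> value 207840396 (4 byte(s))

Answer: 10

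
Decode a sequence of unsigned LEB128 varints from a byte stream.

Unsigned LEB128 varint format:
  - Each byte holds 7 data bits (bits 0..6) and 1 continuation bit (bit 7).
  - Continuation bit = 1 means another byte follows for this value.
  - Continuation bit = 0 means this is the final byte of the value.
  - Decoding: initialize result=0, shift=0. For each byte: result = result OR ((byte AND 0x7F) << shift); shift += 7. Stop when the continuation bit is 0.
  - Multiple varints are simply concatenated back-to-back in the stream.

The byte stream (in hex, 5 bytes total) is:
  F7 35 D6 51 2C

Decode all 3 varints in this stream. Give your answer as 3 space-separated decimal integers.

  byte[0]=0xF7 cont=1 payload=0x77=119: acc |= 119<<0 -> acc=119 shift=7
  byte[1]=0x35 cont=0 payload=0x35=53: acc |= 53<<7 -> acc=6903 shift=14 [end]
Varint 1: bytes[0:2] = F7 35 -> value 6903 (2 byte(s))
  byte[2]=0xD6 cont=1 payload=0x56=86: acc |= 86<<0 -> acc=86 shift=7
  byte[3]=0x51 cont=0 payload=0x51=81: acc |= 81<<7 -> acc=10454 shift=14 [end]
Varint 2: bytes[2:4] = D6 51 -> value 10454 (2 byte(s))
  byte[4]=0x2C cont=0 payload=0x2C=44: acc |= 44<<0 -> acc=44 shift=7 [end]
Varint 3: bytes[4:5] = 2C -> value 44 (1 byte(s))

Answer: 6903 10454 44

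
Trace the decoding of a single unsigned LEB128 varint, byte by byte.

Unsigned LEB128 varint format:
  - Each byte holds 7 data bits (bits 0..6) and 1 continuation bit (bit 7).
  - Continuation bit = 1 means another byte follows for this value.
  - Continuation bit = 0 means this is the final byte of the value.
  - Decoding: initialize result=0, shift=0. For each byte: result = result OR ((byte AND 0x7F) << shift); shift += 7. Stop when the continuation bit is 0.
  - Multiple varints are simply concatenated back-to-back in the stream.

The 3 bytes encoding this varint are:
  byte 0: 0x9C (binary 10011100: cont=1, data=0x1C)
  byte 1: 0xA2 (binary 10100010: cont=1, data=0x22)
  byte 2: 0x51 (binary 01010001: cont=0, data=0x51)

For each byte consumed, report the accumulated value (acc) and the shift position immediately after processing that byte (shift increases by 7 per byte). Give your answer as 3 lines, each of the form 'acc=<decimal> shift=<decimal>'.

byte 0=0x9C: payload=0x1C=28, contrib = 28<<0 = 28; acc -> 28, shift -> 7
byte 1=0xA2: payload=0x22=34, contrib = 34<<7 = 4352; acc -> 4380, shift -> 14
byte 2=0x51: payload=0x51=81, contrib = 81<<14 = 1327104; acc -> 1331484, shift -> 21

Answer: acc=28 shift=7
acc=4380 shift=14
acc=1331484 shift=21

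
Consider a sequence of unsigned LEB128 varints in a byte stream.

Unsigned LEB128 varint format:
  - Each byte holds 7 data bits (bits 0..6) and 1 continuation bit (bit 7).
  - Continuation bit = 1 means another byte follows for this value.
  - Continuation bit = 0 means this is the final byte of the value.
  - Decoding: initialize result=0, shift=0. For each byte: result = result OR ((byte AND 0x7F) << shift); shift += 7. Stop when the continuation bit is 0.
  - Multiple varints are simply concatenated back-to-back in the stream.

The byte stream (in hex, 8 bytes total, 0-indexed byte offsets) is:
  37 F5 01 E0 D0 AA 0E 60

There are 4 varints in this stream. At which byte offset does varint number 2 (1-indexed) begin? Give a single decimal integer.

  byte[0]=0x37 cont=0 payload=0x37=55: acc |= 55<<0 -> acc=55 shift=7 [end]
Varint 1: bytes[0:1] = 37 -> value 55 (1 byte(s))
  byte[1]=0xF5 cont=1 payload=0x75=117: acc |= 117<<0 -> acc=117 shift=7
  byte[2]=0x01 cont=0 payload=0x01=1: acc |= 1<<7 -> acc=245 shift=14 [end]
Varint 2: bytes[1:3] = F5 01 -> value 245 (2 byte(s))
  byte[3]=0xE0 cont=1 payload=0x60=96: acc |= 96<<0 -> acc=96 shift=7
  byte[4]=0xD0 cont=1 payload=0x50=80: acc |= 80<<7 -> acc=10336 shift=14
  byte[5]=0xAA cont=1 payload=0x2A=42: acc |= 42<<14 -> acc=698464 shift=21
  byte[6]=0x0E cont=0 payload=0x0E=14: acc |= 14<<21 -> acc=30058592 shift=28 [end]
Varint 3: bytes[3:7] = E0 D0 AA 0E -> value 30058592 (4 byte(s))
  byte[7]=0x60 cont=0 payload=0x60=96: acc |= 96<<0 -> acc=96 shift=7 [end]
Varint 4: bytes[7:8] = 60 -> value 96 (1 byte(s))

Answer: 1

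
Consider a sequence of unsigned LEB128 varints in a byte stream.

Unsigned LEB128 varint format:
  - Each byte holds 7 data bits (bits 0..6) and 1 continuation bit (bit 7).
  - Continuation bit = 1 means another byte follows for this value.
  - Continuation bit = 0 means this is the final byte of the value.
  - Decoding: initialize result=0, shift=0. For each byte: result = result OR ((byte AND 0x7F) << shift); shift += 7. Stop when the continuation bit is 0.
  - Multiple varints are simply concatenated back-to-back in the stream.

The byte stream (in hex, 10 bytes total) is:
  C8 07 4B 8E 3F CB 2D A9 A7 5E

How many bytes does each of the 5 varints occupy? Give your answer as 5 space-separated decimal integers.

  byte[0]=0xC8 cont=1 payload=0x48=72: acc |= 72<<0 -> acc=72 shift=7
  byte[1]=0x07 cont=0 payload=0x07=7: acc |= 7<<7 -> acc=968 shift=14 [end]
Varint 1: bytes[0:2] = C8 07 -> value 968 (2 byte(s))
  byte[2]=0x4B cont=0 payload=0x4B=75: acc |= 75<<0 -> acc=75 shift=7 [end]
Varint 2: bytes[2:3] = 4B -> value 75 (1 byte(s))
  byte[3]=0x8E cont=1 payload=0x0E=14: acc |= 14<<0 -> acc=14 shift=7
  byte[4]=0x3F cont=0 payload=0x3F=63: acc |= 63<<7 -> acc=8078 shift=14 [end]
Varint 3: bytes[3:5] = 8E 3F -> value 8078 (2 byte(s))
  byte[5]=0xCB cont=1 payload=0x4B=75: acc |= 75<<0 -> acc=75 shift=7
  byte[6]=0x2D cont=0 payload=0x2D=45: acc |= 45<<7 -> acc=5835 shift=14 [end]
Varint 4: bytes[5:7] = CB 2D -> value 5835 (2 byte(s))
  byte[7]=0xA9 cont=1 payload=0x29=41: acc |= 41<<0 -> acc=41 shift=7
  byte[8]=0xA7 cont=1 payload=0x27=39: acc |= 39<<7 -> acc=5033 shift=14
  byte[9]=0x5E cont=0 payload=0x5E=94: acc |= 94<<14 -> acc=1545129 shift=21 [end]
Varint 5: bytes[7:10] = A9 A7 5E -> value 1545129 (3 byte(s))

Answer: 2 1 2 2 3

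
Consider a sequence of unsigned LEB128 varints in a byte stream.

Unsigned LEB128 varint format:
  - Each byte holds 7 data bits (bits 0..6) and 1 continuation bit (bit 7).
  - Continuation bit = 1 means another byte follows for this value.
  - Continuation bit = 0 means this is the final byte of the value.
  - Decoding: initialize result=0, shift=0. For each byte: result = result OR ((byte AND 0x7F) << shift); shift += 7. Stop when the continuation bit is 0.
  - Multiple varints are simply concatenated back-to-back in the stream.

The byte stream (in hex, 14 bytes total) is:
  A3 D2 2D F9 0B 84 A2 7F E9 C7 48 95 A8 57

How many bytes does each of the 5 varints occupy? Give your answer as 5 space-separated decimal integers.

  byte[0]=0xA3 cont=1 payload=0x23=35: acc |= 35<<0 -> acc=35 shift=7
  byte[1]=0xD2 cont=1 payload=0x52=82: acc |= 82<<7 -> acc=10531 shift=14
  byte[2]=0x2D cont=0 payload=0x2D=45: acc |= 45<<14 -> acc=747811 shift=21 [end]
Varint 1: bytes[0:3] = A3 D2 2D -> value 747811 (3 byte(s))
  byte[3]=0xF9 cont=1 payload=0x79=121: acc |= 121<<0 -> acc=121 shift=7
  byte[4]=0x0B cont=0 payload=0x0B=11: acc |= 11<<7 -> acc=1529 shift=14 [end]
Varint 2: bytes[3:5] = F9 0B -> value 1529 (2 byte(s))
  byte[5]=0x84 cont=1 payload=0x04=4: acc |= 4<<0 -> acc=4 shift=7
  byte[6]=0xA2 cont=1 payload=0x22=34: acc |= 34<<7 -> acc=4356 shift=14
  byte[7]=0x7F cont=0 payload=0x7F=127: acc |= 127<<14 -> acc=2085124 shift=21 [end]
Varint 3: bytes[5:8] = 84 A2 7F -> value 2085124 (3 byte(s))
  byte[8]=0xE9 cont=1 payload=0x69=105: acc |= 105<<0 -> acc=105 shift=7
  byte[9]=0xC7 cont=1 payload=0x47=71: acc |= 71<<7 -> acc=9193 shift=14
  byte[10]=0x48 cont=0 payload=0x48=72: acc |= 72<<14 -> acc=1188841 shift=21 [end]
Varint 4: bytes[8:11] = E9 C7 48 -> value 1188841 (3 byte(s))
  byte[11]=0x95 cont=1 payload=0x15=21: acc |= 21<<0 -> acc=21 shift=7
  byte[12]=0xA8 cont=1 payload=0x28=40: acc |= 40<<7 -> acc=5141 shift=14
  byte[13]=0x57 cont=0 payload=0x57=87: acc |= 87<<14 -> acc=1430549 shift=21 [end]
Varint 5: bytes[11:14] = 95 A8 57 -> value 1430549 (3 byte(s))

Answer: 3 2 3 3 3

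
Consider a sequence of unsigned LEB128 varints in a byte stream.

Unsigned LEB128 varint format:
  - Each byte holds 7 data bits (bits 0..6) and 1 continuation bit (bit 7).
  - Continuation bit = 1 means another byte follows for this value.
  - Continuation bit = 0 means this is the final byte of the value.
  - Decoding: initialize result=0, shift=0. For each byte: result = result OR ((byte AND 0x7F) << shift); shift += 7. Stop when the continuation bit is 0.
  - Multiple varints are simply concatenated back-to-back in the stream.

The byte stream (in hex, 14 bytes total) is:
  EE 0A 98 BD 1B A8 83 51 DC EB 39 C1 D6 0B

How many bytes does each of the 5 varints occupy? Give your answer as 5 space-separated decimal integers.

Answer: 2 3 3 3 3

Derivation:
  byte[0]=0xEE cont=1 payload=0x6E=110: acc |= 110<<0 -> acc=110 shift=7
  byte[1]=0x0A cont=0 payload=0x0A=10: acc |= 10<<7 -> acc=1390 shift=14 [end]
Varint 1: bytes[0:2] = EE 0A -> value 1390 (2 byte(s))
  byte[2]=0x98 cont=1 payload=0x18=24: acc |= 24<<0 -> acc=24 shift=7
  byte[3]=0xBD cont=1 payload=0x3D=61: acc |= 61<<7 -> acc=7832 shift=14
  byte[4]=0x1B cont=0 payload=0x1B=27: acc |= 27<<14 -> acc=450200 shift=21 [end]
Varint 2: bytes[2:5] = 98 BD 1B -> value 450200 (3 byte(s))
  byte[5]=0xA8 cont=1 payload=0x28=40: acc |= 40<<0 -> acc=40 shift=7
  byte[6]=0x83 cont=1 payload=0x03=3: acc |= 3<<7 -> acc=424 shift=14
  byte[7]=0x51 cont=0 payload=0x51=81: acc |= 81<<14 -> acc=1327528 shift=21 [end]
Varint 3: bytes[5:8] = A8 83 51 -> value 1327528 (3 byte(s))
  byte[8]=0xDC cont=1 payload=0x5C=92: acc |= 92<<0 -> acc=92 shift=7
  byte[9]=0xEB cont=1 payload=0x6B=107: acc |= 107<<7 -> acc=13788 shift=14
  byte[10]=0x39 cont=0 payload=0x39=57: acc |= 57<<14 -> acc=947676 shift=21 [end]
Varint 4: bytes[8:11] = DC EB 39 -> value 947676 (3 byte(s))
  byte[11]=0xC1 cont=1 payload=0x41=65: acc |= 65<<0 -> acc=65 shift=7
  byte[12]=0xD6 cont=1 payload=0x56=86: acc |= 86<<7 -> acc=11073 shift=14
  byte[13]=0x0B cont=0 payload=0x0B=11: acc |= 11<<14 -> acc=191297 shift=21 [end]
Varint 5: bytes[11:14] = C1 D6 0B -> value 191297 (3 byte(s))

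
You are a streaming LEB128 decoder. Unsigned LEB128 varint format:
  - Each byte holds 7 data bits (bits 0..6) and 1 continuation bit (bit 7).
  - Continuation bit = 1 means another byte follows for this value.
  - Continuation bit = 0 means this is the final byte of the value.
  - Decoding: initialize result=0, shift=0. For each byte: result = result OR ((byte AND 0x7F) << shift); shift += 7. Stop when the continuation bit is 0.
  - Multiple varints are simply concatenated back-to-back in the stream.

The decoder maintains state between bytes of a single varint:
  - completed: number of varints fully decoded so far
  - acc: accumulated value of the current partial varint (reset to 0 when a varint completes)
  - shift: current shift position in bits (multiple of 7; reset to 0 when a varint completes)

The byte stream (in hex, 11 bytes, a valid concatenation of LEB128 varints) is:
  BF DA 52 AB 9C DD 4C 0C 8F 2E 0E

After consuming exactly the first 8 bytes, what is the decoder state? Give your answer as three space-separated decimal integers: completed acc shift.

Answer: 3 0 0

Derivation:
byte[0]=0xBF cont=1 payload=0x3F: acc |= 63<<0 -> completed=0 acc=63 shift=7
byte[1]=0xDA cont=1 payload=0x5A: acc |= 90<<7 -> completed=0 acc=11583 shift=14
byte[2]=0x52 cont=0 payload=0x52: varint #1 complete (value=1355071); reset -> completed=1 acc=0 shift=0
byte[3]=0xAB cont=1 payload=0x2B: acc |= 43<<0 -> completed=1 acc=43 shift=7
byte[4]=0x9C cont=1 payload=0x1C: acc |= 28<<7 -> completed=1 acc=3627 shift=14
byte[5]=0xDD cont=1 payload=0x5D: acc |= 93<<14 -> completed=1 acc=1527339 shift=21
byte[6]=0x4C cont=0 payload=0x4C: varint #2 complete (value=160910891); reset -> completed=2 acc=0 shift=0
byte[7]=0x0C cont=0 payload=0x0C: varint #3 complete (value=12); reset -> completed=3 acc=0 shift=0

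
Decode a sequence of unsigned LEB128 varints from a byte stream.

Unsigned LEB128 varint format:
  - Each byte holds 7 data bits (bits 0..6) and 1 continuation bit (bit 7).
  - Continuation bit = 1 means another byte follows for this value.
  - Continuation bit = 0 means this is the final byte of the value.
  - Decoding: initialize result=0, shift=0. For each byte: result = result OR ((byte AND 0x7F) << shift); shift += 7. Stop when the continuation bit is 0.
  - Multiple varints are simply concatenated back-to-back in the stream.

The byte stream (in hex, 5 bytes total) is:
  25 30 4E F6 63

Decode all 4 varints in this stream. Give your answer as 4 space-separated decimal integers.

  byte[0]=0x25 cont=0 payload=0x25=37: acc |= 37<<0 -> acc=37 shift=7 [end]
Varint 1: bytes[0:1] = 25 -> value 37 (1 byte(s))
  byte[1]=0x30 cont=0 payload=0x30=48: acc |= 48<<0 -> acc=48 shift=7 [end]
Varint 2: bytes[1:2] = 30 -> value 48 (1 byte(s))
  byte[2]=0x4E cont=0 payload=0x4E=78: acc |= 78<<0 -> acc=78 shift=7 [end]
Varint 3: bytes[2:3] = 4E -> value 78 (1 byte(s))
  byte[3]=0xF6 cont=1 payload=0x76=118: acc |= 118<<0 -> acc=118 shift=7
  byte[4]=0x63 cont=0 payload=0x63=99: acc |= 99<<7 -> acc=12790 shift=14 [end]
Varint 4: bytes[3:5] = F6 63 -> value 12790 (2 byte(s))

Answer: 37 48 78 12790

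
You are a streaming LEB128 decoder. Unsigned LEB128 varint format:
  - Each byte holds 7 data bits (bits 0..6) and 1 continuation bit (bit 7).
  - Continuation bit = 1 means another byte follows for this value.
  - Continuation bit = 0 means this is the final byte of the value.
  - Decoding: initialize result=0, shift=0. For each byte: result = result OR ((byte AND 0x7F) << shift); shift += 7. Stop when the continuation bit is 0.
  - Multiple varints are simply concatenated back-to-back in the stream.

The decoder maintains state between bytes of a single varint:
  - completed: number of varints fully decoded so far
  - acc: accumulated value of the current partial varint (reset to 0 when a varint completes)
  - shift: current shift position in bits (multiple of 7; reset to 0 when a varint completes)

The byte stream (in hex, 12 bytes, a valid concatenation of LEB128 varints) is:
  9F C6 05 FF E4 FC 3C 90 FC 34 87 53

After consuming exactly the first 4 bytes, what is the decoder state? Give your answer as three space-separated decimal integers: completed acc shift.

Answer: 1 127 7

Derivation:
byte[0]=0x9F cont=1 payload=0x1F: acc |= 31<<0 -> completed=0 acc=31 shift=7
byte[1]=0xC6 cont=1 payload=0x46: acc |= 70<<7 -> completed=0 acc=8991 shift=14
byte[2]=0x05 cont=0 payload=0x05: varint #1 complete (value=90911); reset -> completed=1 acc=0 shift=0
byte[3]=0xFF cont=1 payload=0x7F: acc |= 127<<0 -> completed=1 acc=127 shift=7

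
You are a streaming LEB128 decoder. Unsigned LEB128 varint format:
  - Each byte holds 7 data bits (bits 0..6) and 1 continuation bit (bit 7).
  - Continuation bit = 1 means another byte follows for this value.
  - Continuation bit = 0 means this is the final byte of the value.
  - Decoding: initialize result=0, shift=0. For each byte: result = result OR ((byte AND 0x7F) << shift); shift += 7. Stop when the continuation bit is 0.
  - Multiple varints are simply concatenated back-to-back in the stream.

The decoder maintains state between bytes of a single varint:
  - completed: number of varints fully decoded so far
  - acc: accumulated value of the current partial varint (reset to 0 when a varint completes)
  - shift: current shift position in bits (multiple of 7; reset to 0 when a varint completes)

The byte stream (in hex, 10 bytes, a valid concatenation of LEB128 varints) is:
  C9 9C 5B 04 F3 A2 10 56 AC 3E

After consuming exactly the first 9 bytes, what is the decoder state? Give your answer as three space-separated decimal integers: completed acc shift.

Answer: 4 44 7

Derivation:
byte[0]=0xC9 cont=1 payload=0x49: acc |= 73<<0 -> completed=0 acc=73 shift=7
byte[1]=0x9C cont=1 payload=0x1C: acc |= 28<<7 -> completed=0 acc=3657 shift=14
byte[2]=0x5B cont=0 payload=0x5B: varint #1 complete (value=1494601); reset -> completed=1 acc=0 shift=0
byte[3]=0x04 cont=0 payload=0x04: varint #2 complete (value=4); reset -> completed=2 acc=0 shift=0
byte[4]=0xF3 cont=1 payload=0x73: acc |= 115<<0 -> completed=2 acc=115 shift=7
byte[5]=0xA2 cont=1 payload=0x22: acc |= 34<<7 -> completed=2 acc=4467 shift=14
byte[6]=0x10 cont=0 payload=0x10: varint #3 complete (value=266611); reset -> completed=3 acc=0 shift=0
byte[7]=0x56 cont=0 payload=0x56: varint #4 complete (value=86); reset -> completed=4 acc=0 shift=0
byte[8]=0xAC cont=1 payload=0x2C: acc |= 44<<0 -> completed=4 acc=44 shift=7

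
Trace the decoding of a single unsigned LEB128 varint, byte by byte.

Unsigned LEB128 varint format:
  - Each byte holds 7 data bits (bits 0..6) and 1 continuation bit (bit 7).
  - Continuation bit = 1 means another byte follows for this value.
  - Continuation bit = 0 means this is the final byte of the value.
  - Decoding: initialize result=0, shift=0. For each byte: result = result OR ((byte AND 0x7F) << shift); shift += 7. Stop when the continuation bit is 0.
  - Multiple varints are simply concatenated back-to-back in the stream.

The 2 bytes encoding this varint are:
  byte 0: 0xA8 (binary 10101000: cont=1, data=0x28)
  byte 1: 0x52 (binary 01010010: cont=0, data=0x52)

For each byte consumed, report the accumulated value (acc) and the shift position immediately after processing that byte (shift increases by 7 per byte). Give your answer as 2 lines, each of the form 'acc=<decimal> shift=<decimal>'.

byte 0=0xA8: payload=0x28=40, contrib = 40<<0 = 40; acc -> 40, shift -> 7
byte 1=0x52: payload=0x52=82, contrib = 82<<7 = 10496; acc -> 10536, shift -> 14

Answer: acc=40 shift=7
acc=10536 shift=14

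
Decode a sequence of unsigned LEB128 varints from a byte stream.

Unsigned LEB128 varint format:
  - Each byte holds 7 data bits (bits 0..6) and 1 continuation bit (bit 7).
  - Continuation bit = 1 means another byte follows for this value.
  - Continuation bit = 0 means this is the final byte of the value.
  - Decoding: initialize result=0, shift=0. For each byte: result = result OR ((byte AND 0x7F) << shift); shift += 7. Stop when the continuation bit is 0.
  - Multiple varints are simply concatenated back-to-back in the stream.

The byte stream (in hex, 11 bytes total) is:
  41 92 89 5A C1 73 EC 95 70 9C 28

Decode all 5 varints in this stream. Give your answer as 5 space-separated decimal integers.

Answer: 65 1475730 14785 1837804 5148

Derivation:
  byte[0]=0x41 cont=0 payload=0x41=65: acc |= 65<<0 -> acc=65 shift=7 [end]
Varint 1: bytes[0:1] = 41 -> value 65 (1 byte(s))
  byte[1]=0x92 cont=1 payload=0x12=18: acc |= 18<<0 -> acc=18 shift=7
  byte[2]=0x89 cont=1 payload=0x09=9: acc |= 9<<7 -> acc=1170 shift=14
  byte[3]=0x5A cont=0 payload=0x5A=90: acc |= 90<<14 -> acc=1475730 shift=21 [end]
Varint 2: bytes[1:4] = 92 89 5A -> value 1475730 (3 byte(s))
  byte[4]=0xC1 cont=1 payload=0x41=65: acc |= 65<<0 -> acc=65 shift=7
  byte[5]=0x73 cont=0 payload=0x73=115: acc |= 115<<7 -> acc=14785 shift=14 [end]
Varint 3: bytes[4:6] = C1 73 -> value 14785 (2 byte(s))
  byte[6]=0xEC cont=1 payload=0x6C=108: acc |= 108<<0 -> acc=108 shift=7
  byte[7]=0x95 cont=1 payload=0x15=21: acc |= 21<<7 -> acc=2796 shift=14
  byte[8]=0x70 cont=0 payload=0x70=112: acc |= 112<<14 -> acc=1837804 shift=21 [end]
Varint 4: bytes[6:9] = EC 95 70 -> value 1837804 (3 byte(s))
  byte[9]=0x9C cont=1 payload=0x1C=28: acc |= 28<<0 -> acc=28 shift=7
  byte[10]=0x28 cont=0 payload=0x28=40: acc |= 40<<7 -> acc=5148 shift=14 [end]
Varint 5: bytes[9:11] = 9C 28 -> value 5148 (2 byte(s))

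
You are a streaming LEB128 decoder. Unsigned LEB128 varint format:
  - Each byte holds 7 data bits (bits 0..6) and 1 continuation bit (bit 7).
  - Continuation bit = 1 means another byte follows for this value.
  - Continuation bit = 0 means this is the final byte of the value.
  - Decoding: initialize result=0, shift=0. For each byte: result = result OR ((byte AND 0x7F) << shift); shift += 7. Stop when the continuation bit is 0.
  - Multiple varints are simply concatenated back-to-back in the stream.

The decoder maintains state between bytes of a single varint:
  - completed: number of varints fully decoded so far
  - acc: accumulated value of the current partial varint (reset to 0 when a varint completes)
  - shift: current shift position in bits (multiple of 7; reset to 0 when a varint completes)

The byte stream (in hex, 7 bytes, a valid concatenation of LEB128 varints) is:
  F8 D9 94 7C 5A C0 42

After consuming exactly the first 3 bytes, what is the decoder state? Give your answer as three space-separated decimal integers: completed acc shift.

Answer: 0 339192 21

Derivation:
byte[0]=0xF8 cont=1 payload=0x78: acc |= 120<<0 -> completed=0 acc=120 shift=7
byte[1]=0xD9 cont=1 payload=0x59: acc |= 89<<7 -> completed=0 acc=11512 shift=14
byte[2]=0x94 cont=1 payload=0x14: acc |= 20<<14 -> completed=0 acc=339192 shift=21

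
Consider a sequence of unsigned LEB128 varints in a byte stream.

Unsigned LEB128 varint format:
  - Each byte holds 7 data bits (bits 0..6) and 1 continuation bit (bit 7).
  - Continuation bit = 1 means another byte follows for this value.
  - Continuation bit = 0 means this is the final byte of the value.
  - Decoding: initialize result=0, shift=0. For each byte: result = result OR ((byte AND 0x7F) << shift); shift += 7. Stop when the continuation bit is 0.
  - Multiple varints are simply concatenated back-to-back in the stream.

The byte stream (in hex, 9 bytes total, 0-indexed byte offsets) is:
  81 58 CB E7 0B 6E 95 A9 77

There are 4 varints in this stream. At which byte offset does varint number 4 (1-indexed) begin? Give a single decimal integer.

  byte[0]=0x81 cont=1 payload=0x01=1: acc |= 1<<0 -> acc=1 shift=7
  byte[1]=0x58 cont=0 payload=0x58=88: acc |= 88<<7 -> acc=11265 shift=14 [end]
Varint 1: bytes[0:2] = 81 58 -> value 11265 (2 byte(s))
  byte[2]=0xCB cont=1 payload=0x4B=75: acc |= 75<<0 -> acc=75 shift=7
  byte[3]=0xE7 cont=1 payload=0x67=103: acc |= 103<<7 -> acc=13259 shift=14
  byte[4]=0x0B cont=0 payload=0x0B=11: acc |= 11<<14 -> acc=193483 shift=21 [end]
Varint 2: bytes[2:5] = CB E7 0B -> value 193483 (3 byte(s))
  byte[5]=0x6E cont=0 payload=0x6E=110: acc |= 110<<0 -> acc=110 shift=7 [end]
Varint 3: bytes[5:6] = 6E -> value 110 (1 byte(s))
  byte[6]=0x95 cont=1 payload=0x15=21: acc |= 21<<0 -> acc=21 shift=7
  byte[7]=0xA9 cont=1 payload=0x29=41: acc |= 41<<7 -> acc=5269 shift=14
  byte[8]=0x77 cont=0 payload=0x77=119: acc |= 119<<14 -> acc=1954965 shift=21 [end]
Varint 4: bytes[6:9] = 95 A9 77 -> value 1954965 (3 byte(s))

Answer: 6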